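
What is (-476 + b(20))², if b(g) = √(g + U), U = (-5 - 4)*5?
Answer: 226551 - 4760*I ≈ 2.2655e+5 - 4760.0*I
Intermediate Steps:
U = -45 (U = -9*5 = -45)
b(g) = √(-45 + g) (b(g) = √(g - 45) = √(-45 + g))
(-476 + b(20))² = (-476 + √(-45 + 20))² = (-476 + √(-25))² = (-476 + 5*I)²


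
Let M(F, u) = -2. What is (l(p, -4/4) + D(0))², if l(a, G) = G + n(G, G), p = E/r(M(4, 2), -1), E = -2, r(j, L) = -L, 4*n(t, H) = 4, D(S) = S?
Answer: 0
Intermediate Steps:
n(t, H) = 1 (n(t, H) = (¼)*4 = 1)
p = -2 (p = -2/((-1*(-1))) = -2/1 = -2*1 = -2)
l(a, G) = 1 + G (l(a, G) = G + 1 = 1 + G)
(l(p, -4/4) + D(0))² = ((1 - 4/4) + 0)² = ((1 - 4*¼) + 0)² = ((1 - 1) + 0)² = (0 + 0)² = 0² = 0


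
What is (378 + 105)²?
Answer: 233289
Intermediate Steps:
(378 + 105)² = 483² = 233289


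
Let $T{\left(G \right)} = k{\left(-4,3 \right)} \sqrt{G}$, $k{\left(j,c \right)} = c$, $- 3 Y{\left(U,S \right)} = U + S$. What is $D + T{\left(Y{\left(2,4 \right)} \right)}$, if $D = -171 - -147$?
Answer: $-24 + 3 i \sqrt{2} \approx -24.0 + 4.2426 i$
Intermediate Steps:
$Y{\left(U,S \right)} = - \frac{S}{3} - \frac{U}{3}$ ($Y{\left(U,S \right)} = - \frac{U + S}{3} = - \frac{S + U}{3} = - \frac{S}{3} - \frac{U}{3}$)
$D = -24$ ($D = -171 + 147 = -24$)
$T{\left(G \right)} = 3 \sqrt{G}$
$D + T{\left(Y{\left(2,4 \right)} \right)} = -24 + 3 \sqrt{\left(- \frac{1}{3}\right) 4 - \frac{2}{3}} = -24 + 3 \sqrt{- \frac{4}{3} - \frac{2}{3}} = -24 + 3 \sqrt{-2} = -24 + 3 i \sqrt{2}$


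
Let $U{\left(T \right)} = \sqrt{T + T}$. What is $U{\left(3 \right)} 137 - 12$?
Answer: $-12 + 137 \sqrt{6} \approx 323.58$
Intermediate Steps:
$U{\left(T \right)} = \sqrt{2} \sqrt{T}$ ($U{\left(T \right)} = \sqrt{2 T} = \sqrt{2} \sqrt{T}$)
$U{\left(3 \right)} 137 - 12 = \sqrt{2} \sqrt{3} \cdot 137 - 12 = \sqrt{6} \cdot 137 - 12 = 137 \sqrt{6} - 12 = -12 + 137 \sqrt{6}$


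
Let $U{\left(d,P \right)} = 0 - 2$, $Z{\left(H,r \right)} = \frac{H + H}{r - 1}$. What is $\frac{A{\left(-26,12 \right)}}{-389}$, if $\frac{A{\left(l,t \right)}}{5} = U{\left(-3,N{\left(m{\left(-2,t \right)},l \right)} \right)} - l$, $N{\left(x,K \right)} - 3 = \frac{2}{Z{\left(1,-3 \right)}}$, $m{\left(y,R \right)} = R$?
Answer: $- \frac{120}{389} \approx -0.30848$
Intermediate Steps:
$Z{\left(H,r \right)} = \frac{2 H}{-1 + r}$
$N{\left(x,K \right)} = -1$ ($N{\left(x,K \right)} = 3 + \frac{2}{2 \cdot 1 \frac{1}{-1 - 3}} = 3 + \frac{2}{2 \cdot 1 \frac{1}{-4}} = 3 + \frac{2}{2 \cdot 1 \left(- \frac{1}{4}\right)} = 3 + \frac{2}{- \frac{1}{2}} = 3 + 2 \left(-2\right) = 3 - 4 = -1$)
$U{\left(d,P \right)} = -2$
$A{\left(l,t \right)} = -10 - 5 l$ ($A{\left(l,t \right)} = 5 \left(-2 - l\right) = -10 - 5 l$)
$\frac{A{\left(-26,12 \right)}}{-389} = \frac{-10 - -130}{-389} = \left(-10 + 130\right) \left(- \frac{1}{389}\right) = 120 \left(- \frac{1}{389}\right) = - \frac{120}{389}$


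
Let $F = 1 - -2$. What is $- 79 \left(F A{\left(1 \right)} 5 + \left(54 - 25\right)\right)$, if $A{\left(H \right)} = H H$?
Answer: $-3476$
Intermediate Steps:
$A{\left(H \right)} = H^{2}$
$F = 3$ ($F = 1 + 2 = 3$)
$- 79 \left(F A{\left(1 \right)} 5 + \left(54 - 25\right)\right) = - 79 \left(3 \cdot 1^{2} \cdot 5 + \left(54 - 25\right)\right) = - 79 \left(3 \cdot 1 \cdot 5 + 29\right) = - 79 \left(3 \cdot 5 + 29\right) = - 79 \left(15 + 29\right) = \left(-79\right) 44 = -3476$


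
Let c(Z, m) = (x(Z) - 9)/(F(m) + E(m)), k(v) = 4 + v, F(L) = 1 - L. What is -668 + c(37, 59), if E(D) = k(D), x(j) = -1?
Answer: -670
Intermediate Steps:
E(D) = 4 + D
c(Z, m) = -2 (c(Z, m) = (-1 - 9)/((1 - m) + (4 + m)) = -10/5 = -10*⅕ = -2)
-668 + c(37, 59) = -668 - 2 = -670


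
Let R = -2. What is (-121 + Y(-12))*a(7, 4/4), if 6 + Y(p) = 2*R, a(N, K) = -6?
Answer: 786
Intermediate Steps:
Y(p) = -10 (Y(p) = -6 + 2*(-2) = -6 - 4 = -10)
(-121 + Y(-12))*a(7, 4/4) = (-121 - 10)*(-6) = -131*(-6) = 786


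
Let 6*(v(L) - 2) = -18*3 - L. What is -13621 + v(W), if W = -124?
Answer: -40822/3 ≈ -13607.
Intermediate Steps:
v(L) = -7 - L/6 (v(L) = 2 + (-18*3 - L)/6 = 2 + (-54 - L)/6 = 2 + (-9 - L/6) = -7 - L/6)
-13621 + v(W) = -13621 + (-7 - 1/6*(-124)) = -13621 + (-7 + 62/3) = -13621 + 41/3 = -40822/3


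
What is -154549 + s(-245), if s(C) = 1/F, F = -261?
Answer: -40337290/261 ≈ -1.5455e+5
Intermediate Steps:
s(C) = -1/261 (s(C) = 1/(-261) = -1/261)
-154549 + s(-245) = -154549 - 1/261 = -40337290/261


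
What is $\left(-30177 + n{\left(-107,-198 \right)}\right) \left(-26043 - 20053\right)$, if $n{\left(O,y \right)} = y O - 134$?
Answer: $420626000$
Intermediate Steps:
$n{\left(O,y \right)} = -134 + O y$ ($n{\left(O,y \right)} = O y - 134 = -134 + O y$)
$\left(-30177 + n{\left(-107,-198 \right)}\right) \left(-26043 - 20053\right) = \left(-30177 - -21052\right) \left(-26043 - 20053\right) = \left(-30177 + \left(-134 + 21186\right)\right) \left(-46096\right) = \left(-30177 + 21052\right) \left(-46096\right) = \left(-9125\right) \left(-46096\right) = 420626000$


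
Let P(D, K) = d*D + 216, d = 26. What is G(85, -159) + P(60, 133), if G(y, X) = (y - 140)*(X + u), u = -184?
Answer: 20641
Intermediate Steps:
G(y, X) = (-184 + X)*(-140 + y) (G(y, X) = (y - 140)*(X - 184) = (-140 + y)*(-184 + X) = (-184 + X)*(-140 + y))
P(D, K) = 216 + 26*D (P(D, K) = 26*D + 216 = 216 + 26*D)
G(85, -159) + P(60, 133) = (25760 - 184*85 - 140*(-159) - 159*85) + (216 + 26*60) = (25760 - 15640 + 22260 - 13515) + (216 + 1560) = 18865 + 1776 = 20641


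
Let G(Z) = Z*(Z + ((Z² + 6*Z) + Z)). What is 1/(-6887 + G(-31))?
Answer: -1/28990 ≈ -3.4495e-5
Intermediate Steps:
G(Z) = Z*(Z² + 8*Z) (G(Z) = Z*(Z + (Z² + 7*Z)) = Z*(Z² + 8*Z))
1/(-6887 + G(-31)) = 1/(-6887 + (-31)²*(8 - 31)) = 1/(-6887 + 961*(-23)) = 1/(-6887 - 22103) = 1/(-28990) = -1/28990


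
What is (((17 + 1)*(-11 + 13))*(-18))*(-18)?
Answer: 11664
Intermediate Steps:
(((17 + 1)*(-11 + 13))*(-18))*(-18) = ((18*2)*(-18))*(-18) = (36*(-18))*(-18) = -648*(-18) = 11664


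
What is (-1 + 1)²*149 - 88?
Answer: -88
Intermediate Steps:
(-1 + 1)²*149 - 88 = 0²*149 - 88 = 0*149 - 88 = 0 - 88 = -88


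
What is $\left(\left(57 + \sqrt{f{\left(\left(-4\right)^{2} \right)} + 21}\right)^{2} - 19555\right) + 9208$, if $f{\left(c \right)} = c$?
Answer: $-7061 + 114 \sqrt{37} \approx -6367.6$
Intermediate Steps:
$\left(\left(57 + \sqrt{f{\left(\left(-4\right)^{2} \right)} + 21}\right)^{2} - 19555\right) + 9208 = \left(\left(57 + \sqrt{\left(-4\right)^{2} + 21}\right)^{2} - 19555\right) + 9208 = \left(\left(57 + \sqrt{16 + 21}\right)^{2} - 19555\right) + 9208 = \left(\left(57 + \sqrt{37}\right)^{2} - 19555\right) + 9208 = \left(-19555 + \left(57 + \sqrt{37}\right)^{2}\right) + 9208 = -10347 + \left(57 + \sqrt{37}\right)^{2}$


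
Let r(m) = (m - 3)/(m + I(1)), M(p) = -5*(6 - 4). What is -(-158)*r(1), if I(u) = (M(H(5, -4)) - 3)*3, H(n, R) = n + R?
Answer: 158/19 ≈ 8.3158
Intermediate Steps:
H(n, R) = R + n
M(p) = -10 (M(p) = -5*2 = -10)
I(u) = -39 (I(u) = (-10 - 3)*3 = -13*3 = -39)
r(m) = (-3 + m)/(-39 + m) (r(m) = (m - 3)/(m - 39) = (-3 + m)/(-39 + m))
-(-158)*r(1) = -(-158)*(-3 + 1)/(-39 + 1) = -(-158)*-2/(-38) = -(-158)*(-1/38*(-2)) = -(-158)/19 = -1*(-158/19) = 158/19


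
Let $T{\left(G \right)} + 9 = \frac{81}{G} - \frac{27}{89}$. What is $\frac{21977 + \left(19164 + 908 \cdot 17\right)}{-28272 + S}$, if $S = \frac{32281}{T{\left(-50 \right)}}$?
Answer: $- \frac{2750151393}{1517924098} \approx -1.8118$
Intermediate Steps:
$T{\left(G \right)} = - \frac{828}{89} + \frac{81}{G}$ ($T{\left(G \right)} = -9 + \left(\frac{81}{G} - \frac{27}{89}\right) = -9 - \left(\frac{27}{89} - \frac{81}{G}\right) = - \frac{828}{89} + \frac{81}{G}$)
$S = - \frac{143650450}{48609}$ ($S = \frac{32281}{- \frac{828}{89} + \frac{81}{-50}} = \frac{32281}{- \frac{828}{89} + 81 \left(- \frac{1}{50}\right)} = \frac{32281}{- \frac{828}{89} - \frac{81}{50}} = \frac{32281}{- \frac{48609}{4450}} = 32281 \left(- \frac{4450}{48609}\right) = - \frac{143650450}{48609} \approx -2955.2$)
$\frac{21977 + \left(19164 + 908 \cdot 17\right)}{-28272 + S} = \frac{21977 + \left(19164 + 908 \cdot 17\right)}{-28272 - \frac{143650450}{48609}} = \frac{21977 + \left(19164 + 15436\right)}{- \frac{1517924098}{48609}} = \left(21977 + 34600\right) \left(- \frac{48609}{1517924098}\right) = 56577 \left(- \frac{48609}{1517924098}\right) = - \frac{2750151393}{1517924098}$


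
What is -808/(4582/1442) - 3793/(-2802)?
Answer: -1623665773/6419382 ≈ -252.93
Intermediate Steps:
-808/(4582/1442) - 3793/(-2802) = -808/(4582*(1/1442)) - 3793*(-1/2802) = -808/2291/721 + 3793/2802 = -808*721/2291 + 3793/2802 = -582568/2291 + 3793/2802 = -1623665773/6419382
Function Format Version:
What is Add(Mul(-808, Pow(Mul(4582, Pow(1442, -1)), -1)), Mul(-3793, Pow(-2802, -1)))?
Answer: Rational(-1623665773, 6419382) ≈ -252.93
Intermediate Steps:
Add(Mul(-808, Pow(Mul(4582, Pow(1442, -1)), -1)), Mul(-3793, Pow(-2802, -1))) = Add(Mul(-808, Pow(Mul(4582, Rational(1, 1442)), -1)), Mul(-3793, Rational(-1, 2802))) = Add(Mul(-808, Pow(Rational(2291, 721), -1)), Rational(3793, 2802)) = Add(Mul(-808, Rational(721, 2291)), Rational(3793, 2802)) = Add(Rational(-582568, 2291), Rational(3793, 2802)) = Rational(-1623665773, 6419382)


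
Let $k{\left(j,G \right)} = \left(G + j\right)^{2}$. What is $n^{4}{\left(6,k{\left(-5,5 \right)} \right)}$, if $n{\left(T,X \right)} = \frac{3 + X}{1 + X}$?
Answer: $81$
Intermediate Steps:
$n{\left(T,X \right)} = \frac{3 + X}{1 + X}$
$n^{4}{\left(6,k{\left(-5,5 \right)} \right)} = \left(\frac{3 + \left(5 - 5\right)^{2}}{1 + \left(5 - 5\right)^{2}}\right)^{4} = \left(\frac{3 + 0^{2}}{1 + 0^{2}}\right)^{4} = \left(\frac{3 + 0}{1 + 0}\right)^{4} = \left(1^{-1} \cdot 3\right)^{4} = \left(1 \cdot 3\right)^{4} = 3^{4} = 81$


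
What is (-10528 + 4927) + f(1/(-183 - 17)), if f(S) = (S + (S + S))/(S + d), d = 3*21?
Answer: -70567002/12599 ≈ -5601.0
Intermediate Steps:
d = 63
f(S) = 3*S/(63 + S) (f(S) = (S + (S + S))/(S + 63) = (S + 2*S)/(63 + S) = (3*S)/(63 + S) = 3*S/(63 + S))
(-10528 + 4927) + f(1/(-183 - 17)) = (-10528 + 4927) + 3/((-183 - 17)*(63 + 1/(-183 - 17))) = -5601 + 3/(-200*(63 + 1/(-200))) = -5601 + 3*(-1/200)/(63 - 1/200) = -5601 + 3*(-1/200)/(12599/200) = -5601 + 3*(-1/200)*(200/12599) = -5601 - 3/12599 = -70567002/12599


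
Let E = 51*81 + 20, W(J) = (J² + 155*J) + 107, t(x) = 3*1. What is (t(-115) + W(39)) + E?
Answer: 11827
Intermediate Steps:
t(x) = 3
W(J) = 107 + J² + 155*J
E = 4151 (E = 4131 + 20 = 4151)
(t(-115) + W(39)) + E = (3 + (107 + 39² + 155*39)) + 4151 = (3 + (107 + 1521 + 6045)) + 4151 = (3 + 7673) + 4151 = 7676 + 4151 = 11827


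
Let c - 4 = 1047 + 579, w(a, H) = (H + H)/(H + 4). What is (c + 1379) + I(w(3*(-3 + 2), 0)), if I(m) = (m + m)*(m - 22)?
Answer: 3009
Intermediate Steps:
w(a, H) = 2*H/(4 + H) (w(a, H) = (2*H)/(4 + H) = 2*H/(4 + H))
c = 1630 (c = 4 + (1047 + 579) = 4 + 1626 = 1630)
I(m) = 2*m*(-22 + m) (I(m) = (2*m)*(-22 + m) = 2*m*(-22 + m))
(c + 1379) + I(w(3*(-3 + 2), 0)) = (1630 + 1379) + 2*(2*0/(4 + 0))*(-22 + 2*0/(4 + 0)) = 3009 + 2*(2*0/4)*(-22 + 2*0/4) = 3009 + 2*(2*0*(1/4))*(-22 + 2*0*(1/4)) = 3009 + 2*0*(-22 + 0) = 3009 + 2*0*(-22) = 3009 + 0 = 3009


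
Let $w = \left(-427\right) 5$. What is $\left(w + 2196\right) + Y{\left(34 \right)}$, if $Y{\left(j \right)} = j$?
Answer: $95$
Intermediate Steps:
$w = -2135$
$\left(w + 2196\right) + Y{\left(34 \right)} = \left(-2135 + 2196\right) + 34 = 61 + 34 = 95$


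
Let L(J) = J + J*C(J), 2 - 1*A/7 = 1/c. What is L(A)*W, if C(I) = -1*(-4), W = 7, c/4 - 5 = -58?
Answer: 104125/212 ≈ 491.16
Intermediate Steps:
c = -212 (c = 20 + 4*(-58) = 20 - 232 = -212)
C(I) = 4
A = 2975/212 (A = 14 - 7/(-212) = 14 - 7*(-1/212) = 14 + 7/212 = 2975/212 ≈ 14.033)
L(J) = 5*J (L(J) = J + J*4 = J + 4*J = 5*J)
L(A)*W = (5*(2975/212))*7 = (14875/212)*7 = 104125/212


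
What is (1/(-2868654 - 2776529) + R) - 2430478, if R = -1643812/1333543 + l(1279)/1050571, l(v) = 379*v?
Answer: -19222164500091582932086062/7908797528867543699 ≈ -2.4305e+6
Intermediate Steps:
R = -1080518249289/1400981603053 (R = -1643812/1333543 + (379*1279)/1050571 = -1643812*1/1333543 + 484741*(1/1050571) = -1643812/1333543 + 484741/1050571 = -1080518249289/1400981603053 ≈ -0.77126)
(1/(-2868654 - 2776529) + R) - 2430478 = (1/(-2868654 - 2776529) - 1080518249289/1400981603053) - 2430478 = (1/(-5645183) - 1080518249289/1400981603053) - 2430478 = (-1/5645183 - 1080518249289/1400981603053) - 2430478 = -6099724653057627940/7908797528867543699 - 2430478 = -19222164500091582932086062/7908797528867543699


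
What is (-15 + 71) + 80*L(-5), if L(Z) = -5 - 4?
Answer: -664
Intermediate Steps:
L(Z) = -9
(-15 + 71) + 80*L(-5) = (-15 + 71) + 80*(-9) = 56 - 720 = -664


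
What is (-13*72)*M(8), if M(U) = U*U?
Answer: -59904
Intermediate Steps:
M(U) = U²
(-13*72)*M(8) = -13*72*8² = -936*64 = -59904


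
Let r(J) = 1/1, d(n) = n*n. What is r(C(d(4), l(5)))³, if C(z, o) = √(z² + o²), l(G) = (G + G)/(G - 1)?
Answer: 1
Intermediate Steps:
l(G) = 2*G/(-1 + G) (l(G) = (2*G)/(-1 + G) = 2*G/(-1 + G))
d(n) = n²
C(z, o) = √(o² + z²)
r(J) = 1
r(C(d(4), l(5)))³ = 1³ = 1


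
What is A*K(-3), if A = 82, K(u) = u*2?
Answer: -492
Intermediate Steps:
K(u) = 2*u
A*K(-3) = 82*(2*(-3)) = 82*(-6) = -492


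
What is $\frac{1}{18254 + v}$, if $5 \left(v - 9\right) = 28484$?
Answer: $\frac{5}{119799} \approx 4.1737 \cdot 10^{-5}$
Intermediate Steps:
$v = \frac{28529}{5}$ ($v = 9 + \frac{1}{5} \cdot 28484 = 9 + \frac{28484}{5} = \frac{28529}{5} \approx 5705.8$)
$\frac{1}{18254 + v} = \frac{1}{18254 + \frac{28529}{5}} = \frac{1}{\frac{119799}{5}} = \frac{5}{119799}$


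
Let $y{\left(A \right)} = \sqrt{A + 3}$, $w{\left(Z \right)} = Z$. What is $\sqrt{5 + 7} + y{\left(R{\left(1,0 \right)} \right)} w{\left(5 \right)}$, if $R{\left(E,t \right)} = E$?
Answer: $10 + 2 \sqrt{3} \approx 13.464$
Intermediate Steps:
$y{\left(A \right)} = \sqrt{3 + A}$
$\sqrt{5 + 7} + y{\left(R{\left(1,0 \right)} \right)} w{\left(5 \right)} = \sqrt{5 + 7} + \sqrt{3 + 1} \cdot 5 = \sqrt{12} + \sqrt{4} \cdot 5 = 2 \sqrt{3} + 2 \cdot 5 = 2 \sqrt{3} + 10 = 10 + 2 \sqrt{3}$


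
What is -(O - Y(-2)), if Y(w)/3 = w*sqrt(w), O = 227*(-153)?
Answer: 34731 - 6*I*sqrt(2) ≈ 34731.0 - 8.4853*I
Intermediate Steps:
O = -34731
Y(w) = 3*w**(3/2) (Y(w) = 3*(w*sqrt(w)) = 3*w**(3/2))
-(O - Y(-2)) = -(-34731 - 3*(-2)**(3/2)) = -(-34731 - 3*(-2*I*sqrt(2))) = -(-34731 - (-6)*I*sqrt(2)) = -(-34731 + 6*I*sqrt(2)) = 34731 - 6*I*sqrt(2)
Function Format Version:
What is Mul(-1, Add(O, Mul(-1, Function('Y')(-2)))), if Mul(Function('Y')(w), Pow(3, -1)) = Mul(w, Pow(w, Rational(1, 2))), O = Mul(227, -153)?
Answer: Add(34731, Mul(-6, I, Pow(2, Rational(1, 2)))) ≈ Add(34731., Mul(-8.4853, I))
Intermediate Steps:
O = -34731
Function('Y')(w) = Mul(3, Pow(w, Rational(3, 2))) (Function('Y')(w) = Mul(3, Mul(w, Pow(w, Rational(1, 2)))) = Mul(3, Pow(w, Rational(3, 2))))
Mul(-1, Add(O, Mul(-1, Function('Y')(-2)))) = Mul(-1, Add(-34731, Mul(-1, Mul(3, Pow(-2, Rational(3, 2)))))) = Mul(-1, Add(-34731, Mul(-1, Mul(3, Mul(-2, I, Pow(2, Rational(1, 2))))))) = Mul(-1, Add(-34731, Mul(-1, Mul(-6, I, Pow(2, Rational(1, 2)))))) = Mul(-1, Add(-34731, Mul(6, I, Pow(2, Rational(1, 2))))) = Add(34731, Mul(-6, I, Pow(2, Rational(1, 2))))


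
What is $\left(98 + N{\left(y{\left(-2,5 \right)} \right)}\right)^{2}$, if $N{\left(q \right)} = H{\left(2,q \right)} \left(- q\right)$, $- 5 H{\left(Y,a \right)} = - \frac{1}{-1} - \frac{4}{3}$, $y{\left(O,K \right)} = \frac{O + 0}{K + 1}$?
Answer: $\frac{19456921}{2025} \approx 9608.4$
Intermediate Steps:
$y{\left(O,K \right)} = \frac{O}{1 + K}$
$H{\left(Y,a \right)} = \frac{1}{15}$ ($H{\left(Y,a \right)} = - \frac{- \frac{1}{-1} - \frac{4}{3}}{5} = - \frac{\left(-1\right) \left(-1\right) - \frac{4}{3}}{5} = - \frac{1 - \frac{4}{3}}{5} = \left(- \frac{1}{5}\right) \left(- \frac{1}{3}\right) = \frac{1}{15}$)
$N{\left(q \right)} = - \frac{q}{15}$ ($N{\left(q \right)} = \frac{\left(-1\right) q}{15} = - \frac{q}{15}$)
$\left(98 + N{\left(y{\left(-2,5 \right)} \right)}\right)^{2} = \left(98 - \frac{\left(-2\right) \frac{1}{1 + 5}}{15}\right)^{2} = \left(98 - \frac{\left(-2\right) \frac{1}{6}}{15}\right)^{2} = \left(98 - - \frac{1}{45}\right)^{2} = \left(98 + \frac{1}{45}\right)^{2} = \left(\frac{4411}{45}\right)^{2} = \frac{19456921}{2025}$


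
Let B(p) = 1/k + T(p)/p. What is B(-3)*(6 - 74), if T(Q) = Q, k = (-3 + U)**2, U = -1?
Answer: -289/4 ≈ -72.250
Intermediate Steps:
k = 16 (k = (-3 - 1)**2 = (-4)**2 = 16)
B(p) = 17/16 (B(p) = 1/16 + p/p = 1*(1/16) + 1 = 1/16 + 1 = 17/16)
B(-3)*(6 - 74) = 17*(6 - 74)/16 = (17/16)*(-68) = -289/4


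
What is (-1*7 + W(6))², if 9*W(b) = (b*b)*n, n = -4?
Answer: 529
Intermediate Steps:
W(b) = -4*b²/9 (W(b) = ((b*b)*(-4))/9 = (b²*(-4))/9 = (-4*b²)/9 = -4*b²/9)
(-1*7 + W(6))² = (-1*7 - 4/9*6²)² = (-7 - 4/9*36)² = (-7 - 16)² = (-23)² = 529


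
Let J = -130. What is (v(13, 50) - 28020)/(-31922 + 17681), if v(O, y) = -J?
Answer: 27890/14241 ≈ 1.9584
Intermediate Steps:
v(O, y) = 130 (v(O, y) = -1*(-130) = 130)
(v(13, 50) - 28020)/(-31922 + 17681) = (130 - 28020)/(-31922 + 17681) = -27890/(-14241) = -27890*(-1/14241) = 27890/14241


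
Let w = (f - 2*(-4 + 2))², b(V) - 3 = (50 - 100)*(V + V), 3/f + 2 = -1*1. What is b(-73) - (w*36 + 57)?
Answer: 6922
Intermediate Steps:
f = -1 (f = 3/(-2 - 1*1) = 3/(-2 - 1) = 3/(-3) = 3*(-⅓) = -1)
b(V) = 3 - 100*V (b(V) = 3 + (50 - 100)*(V + V) = 3 - 100*V)
w = 9 (w = (-1 - 2*(-4 + 2))² = (-1 - 2*(-2))² = (-1 + 4)² = 3² = 9)
b(-73) - (w*36 + 57) = (3 - 100*(-73)) - (9*36 + 57) = (3 + 7300) - (324 + 57) = 7303 - 1*381 = 7303 - 381 = 6922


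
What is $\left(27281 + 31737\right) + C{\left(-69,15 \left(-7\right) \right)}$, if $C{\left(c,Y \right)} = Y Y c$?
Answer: $-701707$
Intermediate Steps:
$C{\left(c,Y \right)} = c Y^{2}$ ($C{\left(c,Y \right)} = Y^{2} c = c Y^{2}$)
$\left(27281 + 31737\right) + C{\left(-69,15 \left(-7\right) \right)} = \left(27281 + 31737\right) - 69 \left(15 \left(-7\right)\right)^{2} = 59018 - 69 \left(-105\right)^{2} = 59018 - 760725 = -701707$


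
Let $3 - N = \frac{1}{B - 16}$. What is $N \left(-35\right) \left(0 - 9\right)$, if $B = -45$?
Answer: $\frac{57960}{61} \approx 950.16$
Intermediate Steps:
$N = \frac{184}{61}$ ($N = 3 - \frac{1}{-45 - 16} = 3 - \frac{1}{-61} = 3 - - \frac{1}{61} = 3 + \frac{1}{61} = \frac{184}{61} \approx 3.0164$)
$N \left(-35\right) \left(0 - 9\right) = \frac{184}{61} \left(-35\right) \left(0 - 9\right) = - \frac{6440 \left(0 - 9\right)}{61} = \left(- \frac{6440}{61}\right) \left(-9\right) = \frac{57960}{61}$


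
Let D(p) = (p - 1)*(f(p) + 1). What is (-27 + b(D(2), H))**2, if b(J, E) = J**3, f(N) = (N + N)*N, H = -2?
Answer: 492804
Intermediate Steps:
f(N) = 2*N**2 (f(N) = (2*N)*N = 2*N**2)
D(p) = (1 + 2*p**2)*(-1 + p) (D(p) = (p - 1)*(2*p**2 + 1) = (-1 + p)*(1 + 2*p**2) = (1 + 2*p**2)*(-1 + p))
(-27 + b(D(2), H))**2 = (-27 + (-1 + 2 - 2*2**2 + 2*2**3)**3)**2 = (-27 + (-1 + 2 - 2*4 + 2*8)**3)**2 = (-27 + (-1 + 2 - 8 + 16)**3)**2 = (-27 + 9**3)**2 = (-27 + 729)**2 = 702**2 = 492804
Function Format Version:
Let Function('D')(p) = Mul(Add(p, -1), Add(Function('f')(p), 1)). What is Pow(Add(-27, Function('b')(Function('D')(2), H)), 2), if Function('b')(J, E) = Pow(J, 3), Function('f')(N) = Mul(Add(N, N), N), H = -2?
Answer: 492804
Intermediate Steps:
Function('f')(N) = Mul(2, Pow(N, 2)) (Function('f')(N) = Mul(Mul(2, N), N) = Mul(2, Pow(N, 2)))
Function('D')(p) = Mul(Add(1, Mul(2, Pow(p, 2))), Add(-1, p)) (Function('D')(p) = Mul(Add(p, -1), Add(Mul(2, Pow(p, 2)), 1)) = Mul(Add(-1, p), Add(1, Mul(2, Pow(p, 2)))) = Mul(Add(1, Mul(2, Pow(p, 2))), Add(-1, p)))
Pow(Add(-27, Function('b')(Function('D')(2), H)), 2) = Pow(Add(-27, Pow(Add(-1, 2, Mul(-2, Pow(2, 2)), Mul(2, Pow(2, 3))), 3)), 2) = Pow(Add(-27, Pow(Add(-1, 2, Mul(-2, 4), Mul(2, 8)), 3)), 2) = Pow(Add(-27, Pow(Add(-1, 2, -8, 16), 3)), 2) = Pow(Add(-27, Pow(9, 3)), 2) = Pow(Add(-27, 729), 2) = Pow(702, 2) = 492804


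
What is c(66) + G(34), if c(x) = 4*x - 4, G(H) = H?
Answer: 294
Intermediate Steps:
c(x) = -4 + 4*x
c(66) + G(34) = (-4 + 4*66) + 34 = (-4 + 264) + 34 = 260 + 34 = 294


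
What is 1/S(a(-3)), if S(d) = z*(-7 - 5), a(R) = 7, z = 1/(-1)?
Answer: 1/12 ≈ 0.083333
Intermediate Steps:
z = -1
S(d) = 12 (S(d) = -(-7 - 5) = -1*(-12) = 12)
1/S(a(-3)) = 1/12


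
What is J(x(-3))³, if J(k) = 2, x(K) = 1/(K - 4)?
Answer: 8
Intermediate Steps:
x(K) = 1/(-4 + K)
J(x(-3))³ = 2³ = 8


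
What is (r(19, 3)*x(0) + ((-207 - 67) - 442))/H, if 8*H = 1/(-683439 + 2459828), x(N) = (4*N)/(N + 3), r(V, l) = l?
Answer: -10175156192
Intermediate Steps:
x(N) = 4*N/(3 + N) (x(N) = (4*N)/(3 + N) = 4*N/(3 + N))
H = 1/14211112 (H = 1/(8*(-683439 + 2459828)) = (⅛)/1776389 = (⅛)*(1/1776389) = 1/14211112 ≈ 7.0367e-8)
(r(19, 3)*x(0) + ((-207 - 67) - 442))/H = (3*(4*0/(3 + 0)) + ((-207 - 67) - 442))/(1/14211112) = (3*(4*0/3) + (-274 - 442))*14211112 = (3*(4*0*(⅓)) - 716)*14211112 = (3*0 - 716)*14211112 = (0 - 716)*14211112 = -716*14211112 = -10175156192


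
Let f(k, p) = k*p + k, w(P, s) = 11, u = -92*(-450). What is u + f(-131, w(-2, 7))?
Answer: 39828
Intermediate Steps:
u = 41400
f(k, p) = k + k*p
u + f(-131, w(-2, 7)) = 41400 - 131*(1 + 11) = 41400 - 131*12 = 41400 - 1572 = 39828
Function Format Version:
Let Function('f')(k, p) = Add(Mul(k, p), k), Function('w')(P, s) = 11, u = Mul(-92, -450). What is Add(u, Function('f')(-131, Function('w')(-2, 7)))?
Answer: 39828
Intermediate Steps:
u = 41400
Function('f')(k, p) = Add(k, Mul(k, p))
Add(u, Function('f')(-131, Function('w')(-2, 7))) = Add(41400, Mul(-131, Add(1, 11))) = Add(41400, Mul(-131, 12)) = Add(41400, -1572) = 39828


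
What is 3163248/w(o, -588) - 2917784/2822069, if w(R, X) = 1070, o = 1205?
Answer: 4461891045616/1509806915 ≈ 2955.3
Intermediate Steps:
3163248/w(o, -588) - 2917784/2822069 = 3163248/1070 - 2917784/2822069 = 3163248*(1/1070) - 2917784*1/2822069 = 1581624/535 - 2917784/2822069 = 4461891045616/1509806915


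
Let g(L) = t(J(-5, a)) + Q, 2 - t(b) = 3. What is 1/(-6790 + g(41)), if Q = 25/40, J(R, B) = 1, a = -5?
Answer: -8/54323 ≈ -0.00014727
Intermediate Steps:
t(b) = -1 (t(b) = 2 - 1*3 = 2 - 3 = -1)
Q = 5/8 (Q = 25*(1/40) = 5/8 ≈ 0.62500)
g(L) = -3/8 (g(L) = -1 + 5/8 = -3/8)
1/(-6790 + g(41)) = 1/(-6790 - 3/8) = 1/(-54323/8) = -8/54323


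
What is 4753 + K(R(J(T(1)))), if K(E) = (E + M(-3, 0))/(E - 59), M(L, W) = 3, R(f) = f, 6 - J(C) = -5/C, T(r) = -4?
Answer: 33270/7 ≈ 4752.9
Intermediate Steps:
J(C) = 6 + 5/C (J(C) = 6 - (-5)/C = 6 + 5/C)
K(E) = (3 + E)/(-59 + E) (K(E) = (E + 3)/(E - 59) = (3 + E)/(-59 + E))
4753 + K(R(J(T(1)))) = 4753 + (3 + (6 + 5/(-4)))/(-59 + (6 + 5/(-4))) = 4753 + (3 + (6 + 5*(-1/4)))/(-59 + (6 + 5*(-1/4))) = 4753 + (3 + (6 - 5/4))/(-59 + (6 - 5/4)) = 4753 + (3 + 19/4)/(-59 + 19/4) = 4753 + (31/4)/(-217/4) = 4753 - 4/217*31/4 = 4753 - 1/7 = 33270/7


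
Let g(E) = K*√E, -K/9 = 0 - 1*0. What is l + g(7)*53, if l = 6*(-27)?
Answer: -162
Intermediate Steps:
l = -162
K = 0 (K = -9*(0 - 1*0) = -9*(0 + 0) = -9*0 = 0)
g(E) = 0 (g(E) = 0*√E = 0)
l + g(7)*53 = -162 + 0*53 = -162 + 0 = -162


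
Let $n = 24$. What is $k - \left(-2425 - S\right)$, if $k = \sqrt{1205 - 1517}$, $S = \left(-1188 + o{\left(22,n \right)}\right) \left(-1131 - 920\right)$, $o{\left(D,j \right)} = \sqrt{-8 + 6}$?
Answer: $2439013 - 2051 i \sqrt{2} + 2 i \sqrt{78} \approx 2.439 \cdot 10^{6} - 2882.9 i$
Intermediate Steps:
$o{\left(D,j \right)} = i \sqrt{2}$ ($o{\left(D,j \right)} = \sqrt{-2} = i \sqrt{2}$)
$S = 2436588 - 2051 i \sqrt{2}$ ($S = \left(-1188 + i \sqrt{2}\right) \left(-1131 - 920\right) = \left(-1188 + i \sqrt{2}\right) \left(-2051\right) = 2436588 - 2051 i \sqrt{2} \approx 2.4366 \cdot 10^{6} - 2900.6 i$)
$k = 2 i \sqrt{78}$ ($k = \sqrt{-312} = 2 i \sqrt{78} \approx 17.664 i$)
$k - \left(-2425 - S\right) = 2 i \sqrt{78} - \left(-2425 - \left(2436588 - 2051 i \sqrt{2}\right)\right) = 2 i \sqrt{78} - \left(-2439013 + 2051 i \sqrt{2}\right) = 2 i \sqrt{78} + \left(2439013 - 2051 i \sqrt{2}\right) = 2439013 - 2051 i \sqrt{2} + 2 i \sqrt{78}$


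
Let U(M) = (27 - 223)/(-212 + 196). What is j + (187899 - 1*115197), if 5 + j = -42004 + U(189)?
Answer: 122821/4 ≈ 30705.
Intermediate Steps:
U(M) = 49/4 (U(M) = -196/(-16) = -196*(-1/16) = 49/4)
j = -167987/4 (j = -5 + (-42004 + 49/4) = -5 - 167967/4 = -167987/4 ≈ -41997.)
j + (187899 - 1*115197) = -167987/4 + (187899 - 1*115197) = -167987/4 + (187899 - 115197) = -167987/4 + 72702 = 122821/4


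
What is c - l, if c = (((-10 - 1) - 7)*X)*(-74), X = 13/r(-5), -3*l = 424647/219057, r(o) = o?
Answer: -1264161089/365095 ≈ -3462.6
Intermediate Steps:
l = -47183/73019 (l = -141549/219057 = -⅓*141549/73019 = -47183/73019 ≈ -0.64617)
X = -13/5 (X = 13/(-5) = 13*(-⅕) = -13/5 ≈ -2.6000)
c = -17316/5 (c = (((-10 - 1) - 7)*(-13/5))*(-74) = ((-11 - 7)*(-13/5))*(-74) = -18*(-13/5)*(-74) = (234/5)*(-74) = -17316/5 ≈ -3463.2)
c - l = -17316/5 - 1*(-47183/73019) = -17316/5 + 47183/73019 = -1264161089/365095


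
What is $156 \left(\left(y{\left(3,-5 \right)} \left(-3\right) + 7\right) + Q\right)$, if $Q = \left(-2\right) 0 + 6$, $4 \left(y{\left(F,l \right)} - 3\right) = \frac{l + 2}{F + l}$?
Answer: $\frac{897}{2} \approx 448.5$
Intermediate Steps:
$y{\left(F,l \right)} = 3 + \frac{2 + l}{4 \left(F + l\right)}$ ($y{\left(F,l \right)} = 3 + \frac{\left(l + 2\right) \frac{1}{F + l}}{4} = 3 + \frac{\left(2 + l\right) \frac{1}{F + l}}{4} = 3 + \frac{\frac{1}{F + l} \left(2 + l\right)}{4} = 3 + \frac{2 + l}{4 \left(F + l\right)}$)
$Q = 6$ ($Q = 0 + 6 = 6$)
$156 \left(\left(y{\left(3,-5 \right)} \left(-3\right) + 7\right) + Q\right) = 156 \left(\left(\frac{2 + 12 \cdot 3 + 13 \left(-5\right)}{4 \left(3 - 5\right)} \left(-3\right) + 7\right) + 6\right) = 156 \left(\left(\frac{2 + 36 - 65}{4 \left(-2\right)} \left(-3\right) + 7\right) + 6\right) = 156 \left(\left(\frac{1}{4} \left(- \frac{1}{2}\right) \left(-27\right) \left(-3\right) + 7\right) + 6\right) = 156 \left(\left(\frac{27}{8} \left(-3\right) + 7\right) + 6\right) = 156 \left(\left(- \frac{81}{8} + 7\right) + 6\right) = 156 \left(- \frac{25}{8} + 6\right) = 156 \cdot \frac{23}{8} = \frac{897}{2}$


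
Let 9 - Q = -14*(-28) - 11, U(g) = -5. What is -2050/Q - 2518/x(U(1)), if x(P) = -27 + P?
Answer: 125287/1488 ≈ 84.198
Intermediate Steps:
Q = -372 (Q = 9 - (-14*(-28) - 11) = 9 - (392 - 11) = 9 - 1*381 = 9 - 381 = -372)
-2050/Q - 2518/x(U(1)) = -2050/(-372) - 2518/(-27 - 5) = -2050*(-1/372) - 2518/(-32) = 1025/186 - 2518*(-1/32) = 1025/186 + 1259/16 = 125287/1488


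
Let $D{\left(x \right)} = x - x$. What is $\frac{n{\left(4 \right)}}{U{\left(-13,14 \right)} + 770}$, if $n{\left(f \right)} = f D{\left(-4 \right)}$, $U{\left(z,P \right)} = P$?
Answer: $0$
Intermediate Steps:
$D{\left(x \right)} = 0$
$n{\left(f \right)} = 0$ ($n{\left(f \right)} = f 0 = 0$)
$\frac{n{\left(4 \right)}}{U{\left(-13,14 \right)} + 770} = \frac{0}{14 + 770} = \frac{0}{784} = 0 \cdot \frac{1}{784} = 0$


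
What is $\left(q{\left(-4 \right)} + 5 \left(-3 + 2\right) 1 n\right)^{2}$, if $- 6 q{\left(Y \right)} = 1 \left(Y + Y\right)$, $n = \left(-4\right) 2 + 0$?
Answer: $\frac{15376}{9} \approx 1708.4$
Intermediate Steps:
$n = -8$ ($n = -8 + 0 = -8$)
$q{\left(Y \right)} = - \frac{Y}{3}$ ($q{\left(Y \right)} = - \frac{1 \left(Y + Y\right)}{6} = - \frac{1 \cdot 2 Y}{6} = - \frac{2 Y}{6} = - \frac{Y}{3}$)
$\left(q{\left(-4 \right)} + 5 \left(-3 + 2\right) 1 n\right)^{2} = \left(\left(- \frac{1}{3}\right) \left(-4\right) + 5 \left(-3 + 2\right) 1 \left(-8\right)\right)^{2} = \left(\frac{4}{3} + 5 \left(\left(-1\right) 1\right) \left(-8\right)\right)^{2} = \left(\frac{4}{3} + 5 \left(-1\right) \left(-8\right)\right)^{2} = \left(\frac{4}{3} - -40\right)^{2} = \left(\frac{4}{3} + 40\right)^{2} = \left(\frac{124}{3}\right)^{2} = \frac{15376}{9}$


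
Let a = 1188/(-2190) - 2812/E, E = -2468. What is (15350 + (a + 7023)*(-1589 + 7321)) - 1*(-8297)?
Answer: 9071911516043/225205 ≈ 4.0283e+7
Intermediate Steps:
a = 134429/225205 (a = 1188/(-2190) - 2812/(-2468) = 1188*(-1/2190) - 2812*(-1/2468) = -198/365 + 703/617 = 134429/225205 ≈ 0.59692)
(15350 + (a + 7023)*(-1589 + 7321)) - 1*(-8297) = (15350 + (134429/225205 + 7023)*(-1589 + 7321)) - 1*(-8297) = (15350 + (1581749144/225205)*5732) + 8297 = (15350 + 9066586093408/225205) + 8297 = 9070042990158/225205 + 8297 = 9071911516043/225205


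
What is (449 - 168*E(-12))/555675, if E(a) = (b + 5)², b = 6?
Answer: -19879/555675 ≈ -0.035775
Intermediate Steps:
E(a) = 121 (E(a) = (6 + 5)² = 11² = 121)
(449 - 168*E(-12))/555675 = (449 - 168*121)/555675 = (449 - 20328)*(1/555675) = -19879*1/555675 = -19879/555675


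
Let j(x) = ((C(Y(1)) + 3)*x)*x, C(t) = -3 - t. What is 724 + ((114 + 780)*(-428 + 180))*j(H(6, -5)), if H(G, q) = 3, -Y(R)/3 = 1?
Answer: -5985500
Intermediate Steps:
Y(R) = -3 (Y(R) = -3*1 = -3)
j(x) = 3*x**2 (j(x) = (((-3 - 1*(-3)) + 3)*x)*x = (((-3 + 3) + 3)*x)*x = ((0 + 3)*x)*x = (3*x)*x = 3*x**2)
724 + ((114 + 780)*(-428 + 180))*j(H(6, -5)) = 724 + ((114 + 780)*(-428 + 180))*(3*3**2) = 724 + (894*(-248))*(3*9) = 724 - 221712*27 = 724 - 5986224 = -5985500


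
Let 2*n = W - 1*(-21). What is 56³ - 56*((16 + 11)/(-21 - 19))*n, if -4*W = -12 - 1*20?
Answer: 1761641/10 ≈ 1.7616e+5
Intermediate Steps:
W = 8 (W = -(-12 - 1*20)/4 = -(-12 - 20)/4 = -¼*(-32) = 8)
n = 29/2 (n = (8 - 1*(-21))/2 = (8 + 21)/2 = (½)*29 = 29/2 ≈ 14.500)
56³ - 56*((16 + 11)/(-21 - 19))*n = 56³ - 56*((16 + 11)/(-21 - 19))*29/2 = 175616 - 56*(27/(-40))*29/2 = 175616 - 56*(27*(-1/40))*29/2 = 175616 - 56*(-27/40)*29/2 = 175616 - (-189)*29/(5*2) = 175616 - 1*(-5481/10) = 175616 + 5481/10 = 1761641/10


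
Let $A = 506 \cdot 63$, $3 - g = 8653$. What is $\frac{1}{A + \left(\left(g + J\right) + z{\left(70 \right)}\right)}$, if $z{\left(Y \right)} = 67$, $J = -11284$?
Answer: $\frac{1}{12011} \approx 8.3257 \cdot 10^{-5}$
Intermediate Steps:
$g = -8650$ ($g = 3 - 8653 = -8650$)
$A = 31878$
$\frac{1}{A + \left(\left(g + J\right) + z{\left(70 \right)}\right)} = \frac{1}{31878 + \left(\left(-8650 - 11284\right) + 67\right)} = \frac{1}{31878 + \left(-19934 + 67\right)} = \frac{1}{31878 - 19867} = \frac{1}{12011}$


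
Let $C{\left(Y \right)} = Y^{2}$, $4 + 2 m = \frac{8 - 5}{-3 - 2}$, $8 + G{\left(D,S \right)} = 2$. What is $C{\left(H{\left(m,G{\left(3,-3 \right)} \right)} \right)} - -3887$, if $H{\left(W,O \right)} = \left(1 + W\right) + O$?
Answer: $\frac{394029}{100} \approx 3940.3$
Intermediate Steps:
$G{\left(D,S \right)} = -6$ ($G{\left(D,S \right)} = -8 + 2 = -6$)
$m = - \frac{23}{10}$ ($m = -2 + \frac{\left(8 - 5\right) \frac{1}{-3 - 2}}{2} = -2 + \frac{3 \frac{1}{-5}}{2} = -2 + \frac{3 \left(- \frac{1}{5}\right)}{2} = -2 + \frac{1}{2} \left(- \frac{3}{5}\right) = -2 - \frac{3}{10} = - \frac{23}{10} \approx -2.3$)
$H{\left(W,O \right)} = 1 + O + W$
$C{\left(H{\left(m,G{\left(3,-3 \right)} \right)} \right)} - -3887 = \left(1 - 6 - \frac{23}{10}\right)^{2} - -3887 = \left(- \frac{73}{10}\right)^{2} + 3887 = \frac{5329}{100} + 3887 = \frac{394029}{100}$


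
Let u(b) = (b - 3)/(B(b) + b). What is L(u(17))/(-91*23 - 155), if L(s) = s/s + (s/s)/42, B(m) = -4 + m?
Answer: -43/94416 ≈ -0.00045543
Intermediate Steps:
u(b) = (-3 + b)/(-4 + 2*b) (u(b) = (b - 3)/((-4 + b) + b) = (-3 + b)/(-4 + 2*b))
L(s) = 43/42 (L(s) = 1 + 1*(1/42) = 1 + 1/42 = 43/42)
L(u(17))/(-91*23 - 155) = 43/(42*(-91*23 - 155)) = 43/(42*(-2093 - 155)) = (43/42)/(-2248) = (43/42)*(-1/2248) = -43/94416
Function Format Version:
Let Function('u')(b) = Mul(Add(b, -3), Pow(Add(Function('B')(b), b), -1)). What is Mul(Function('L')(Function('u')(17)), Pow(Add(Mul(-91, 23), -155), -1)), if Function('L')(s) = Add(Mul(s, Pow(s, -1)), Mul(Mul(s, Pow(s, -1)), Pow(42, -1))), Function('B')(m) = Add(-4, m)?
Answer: Rational(-43, 94416) ≈ -0.00045543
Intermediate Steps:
Function('u')(b) = Mul(Pow(Add(-4, Mul(2, b)), -1), Add(-3, b)) (Function('u')(b) = Mul(Add(b, -3), Pow(Add(Add(-4, b), b), -1)) = Mul(Add(-3, b), Pow(Add(-4, Mul(2, b)), -1)) = Mul(Pow(Add(-4, Mul(2, b)), -1), Add(-3, b)))
Function('L')(s) = Rational(43, 42) (Function('L')(s) = Add(1, Mul(1, Rational(1, 42))) = Add(1, Rational(1, 42)) = Rational(43, 42))
Mul(Function('L')(Function('u')(17)), Pow(Add(Mul(-91, 23), -155), -1)) = Mul(Rational(43, 42), Pow(Add(Mul(-91, 23), -155), -1)) = Mul(Rational(43, 42), Pow(Add(-2093, -155), -1)) = Mul(Rational(43, 42), Pow(-2248, -1)) = Mul(Rational(43, 42), Rational(-1, 2248)) = Rational(-43, 94416)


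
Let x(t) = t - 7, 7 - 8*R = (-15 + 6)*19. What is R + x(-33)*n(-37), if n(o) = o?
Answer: 6009/4 ≈ 1502.3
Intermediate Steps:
R = 89/4 (R = 7/8 - (-15 + 6)*19/8 = 7/8 - (-9)*19/8 = 7/8 - ⅛*(-171) = 7/8 + 171/8 = 89/4 ≈ 22.250)
x(t) = -7 + t
R + x(-33)*n(-37) = 89/4 + (-7 - 33)*(-37) = 89/4 - 40*(-37) = 89/4 + 1480 = 6009/4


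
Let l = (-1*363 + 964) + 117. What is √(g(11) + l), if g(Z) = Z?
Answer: 27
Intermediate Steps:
l = 718 (l = (-363 + 964) + 117 = 601 + 117 = 718)
√(g(11) + l) = √(11 + 718) = √729 = 27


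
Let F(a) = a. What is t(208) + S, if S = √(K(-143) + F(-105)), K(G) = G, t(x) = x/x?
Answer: 1 + 2*I*√62 ≈ 1.0 + 15.748*I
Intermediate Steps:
t(x) = 1
S = 2*I*√62 (S = √(-143 - 105) = √(-248) = 2*I*√62 ≈ 15.748*I)
t(208) + S = 1 + 2*I*√62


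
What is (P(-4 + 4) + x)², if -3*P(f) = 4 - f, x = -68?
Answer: 43264/9 ≈ 4807.1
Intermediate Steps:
P(f) = -4/3 + f/3 (P(f) = -(4 - f)/3 = -4/3 + f/3)
(P(-4 + 4) + x)² = ((-4/3 + (-4 + 4)/3) - 68)² = ((-4/3 + (⅓)*0) - 68)² = ((-4/3 + 0) - 68)² = (-4/3 - 68)² = (-208/3)² = 43264/9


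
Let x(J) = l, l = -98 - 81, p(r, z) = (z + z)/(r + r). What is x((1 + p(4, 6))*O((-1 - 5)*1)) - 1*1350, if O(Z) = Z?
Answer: -1529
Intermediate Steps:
p(r, z) = z/r (p(r, z) = (2*z)/((2*r)) = (2*z)*(1/(2*r)) = z/r)
l = -179
x(J) = -179
x((1 + p(4, 6))*O((-1 - 5)*1)) - 1*1350 = -179 - 1*1350 = -179 - 1350 = -1529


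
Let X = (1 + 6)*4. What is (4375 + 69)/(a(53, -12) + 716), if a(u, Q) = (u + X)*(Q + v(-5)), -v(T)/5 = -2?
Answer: 2222/277 ≈ 8.0217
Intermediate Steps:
v(T) = 10 (v(T) = -5*(-2) = 10)
X = 28 (X = 7*4 = 28)
a(u, Q) = (10 + Q)*(28 + u) (a(u, Q) = (u + 28)*(Q + 10) = (28 + u)*(10 + Q) = (10 + Q)*(28 + u))
(4375 + 69)/(a(53, -12) + 716) = (4375 + 69)/((280 + 10*53 + 28*(-12) - 12*53) + 716) = 4444/((280 + 530 - 336 - 636) + 716) = 4444/(-162 + 716) = 4444/554 = 4444*(1/554) = 2222/277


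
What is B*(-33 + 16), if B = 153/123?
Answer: -867/41 ≈ -21.146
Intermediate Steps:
B = 51/41 (B = 153*(1/123) = 51/41 ≈ 1.2439)
B*(-33 + 16) = 51*(-33 + 16)/41 = (51/41)*(-17) = -867/41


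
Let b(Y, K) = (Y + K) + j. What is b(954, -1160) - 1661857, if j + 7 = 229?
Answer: -1661841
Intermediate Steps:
j = 222 (j = -7 + 229 = 222)
b(Y, K) = 222 + K + Y (b(Y, K) = (Y + K) + 222 = (K + Y) + 222 = 222 + K + Y)
b(954, -1160) - 1661857 = (222 - 1160 + 954) - 1661857 = 16 - 1661857 = -1661841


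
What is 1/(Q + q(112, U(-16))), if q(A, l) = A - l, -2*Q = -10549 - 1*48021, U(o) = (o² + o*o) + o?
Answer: 1/28901 ≈ 3.4601e-5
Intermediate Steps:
U(o) = o + 2*o² (U(o) = (o² + o²) + o = 2*o² + o = o + 2*o²)
Q = 29285 (Q = -(-10549 - 1*48021)/2 = -(-10549 - 48021)/2 = -½*(-58570) = 29285)
1/(Q + q(112, U(-16))) = 1/(29285 + (112 - (-16)*(1 + 2*(-16)))) = 1/(29285 + (112 - (-16)*(1 - 32))) = 1/(29285 + (112 - (-16)*(-31))) = 1/(29285 + (112 - 1*496)) = 1/(29285 + (112 - 496)) = 1/(29285 - 384) = 1/28901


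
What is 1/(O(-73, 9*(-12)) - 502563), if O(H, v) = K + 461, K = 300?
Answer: -1/501802 ≈ -1.9928e-6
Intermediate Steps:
O(H, v) = 761 (O(H, v) = 300 + 461 = 761)
1/(O(-73, 9*(-12)) - 502563) = 1/(761 - 502563) = 1/(-501802) = -1/501802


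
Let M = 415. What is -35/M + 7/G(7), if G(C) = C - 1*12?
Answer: -616/415 ≈ -1.4843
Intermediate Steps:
G(C) = -12 + C (G(C) = C - 12 = -12 + C)
-35/M + 7/G(7) = -35/415 + 7/(-12 + 7) = -35*1/415 + 7/(-5) = -7/83 + 7*(-1/5) = -7/83 - 7/5 = -616/415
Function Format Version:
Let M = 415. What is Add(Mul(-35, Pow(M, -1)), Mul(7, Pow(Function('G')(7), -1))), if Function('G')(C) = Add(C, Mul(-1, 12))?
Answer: Rational(-616, 415) ≈ -1.4843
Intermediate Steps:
Function('G')(C) = Add(-12, C) (Function('G')(C) = Add(C, -12) = Add(-12, C))
Add(Mul(-35, Pow(M, -1)), Mul(7, Pow(Function('G')(7), -1))) = Add(Mul(-35, Pow(415, -1)), Mul(7, Pow(Add(-12, 7), -1))) = Add(Mul(-35, Rational(1, 415)), Mul(7, Pow(-5, -1))) = Add(Rational(-7, 83), Mul(7, Rational(-1, 5))) = Add(Rational(-7, 83), Rational(-7, 5)) = Rational(-616, 415)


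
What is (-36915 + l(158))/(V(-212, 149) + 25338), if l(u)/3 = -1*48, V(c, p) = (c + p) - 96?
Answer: -1123/763 ≈ -1.4718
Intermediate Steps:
V(c, p) = -96 + c + p
l(u) = -144 (l(u) = 3*(-1*48) = 3*(-48) = -144)
(-36915 + l(158))/(V(-212, 149) + 25338) = (-36915 - 144)/((-96 - 212 + 149) + 25338) = -37059/(-159 + 25338) = -37059/25179 = -37059*1/25179 = -1123/763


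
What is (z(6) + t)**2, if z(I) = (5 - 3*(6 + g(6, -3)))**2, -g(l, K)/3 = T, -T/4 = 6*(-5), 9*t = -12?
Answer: 11665387504369/9 ≈ 1.2962e+12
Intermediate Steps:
t = -4/3 (t = (1/9)*(-12) = -4/3 ≈ -1.3333)
T = 120 (T = -24*(-5) = -4*(-30) = 120)
g(l, K) = -360 (g(l, K) = -3*120 = -360)
z(I) = 1138489 (z(I) = (5 - 3*(6 - 360))**2 = (5 - 3*(-354))**2 = (5 + 1062)**2 = 1067**2 = 1138489)
(z(6) + t)**2 = (1138489 - 4/3)**2 = (3415463/3)**2 = 11665387504369/9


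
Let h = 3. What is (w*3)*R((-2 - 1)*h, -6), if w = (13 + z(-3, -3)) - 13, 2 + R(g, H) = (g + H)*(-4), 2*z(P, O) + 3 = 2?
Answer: -87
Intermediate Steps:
z(P, O) = -½ (z(P, O) = -3/2 + (½)*2 = -3/2 + 1 = -½)
R(g, H) = -2 - 4*H - 4*g (R(g, H) = -2 + (g + H)*(-4) = -2 + (H + g)*(-4) = -2 + (-4*H - 4*g) = -2 - 4*H - 4*g)
w = -½ (w = (13 - ½) - 13 = 25/2 - 13 = -½ ≈ -0.50000)
(w*3)*R((-2 - 1)*h, -6) = (-½*3)*(-2 - 4*(-6) - 4*(-2 - 1)*3) = -3*(-2 + 24 - (-12)*3)/2 = -3*(-2 + 24 - 4*(-9))/2 = -3*(-2 + 24 + 36)/2 = -3/2*58 = -87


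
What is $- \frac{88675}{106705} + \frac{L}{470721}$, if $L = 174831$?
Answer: $- \frac{1539056188}{3348552287} \approx -0.45962$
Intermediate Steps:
$- \frac{88675}{106705} + \frac{L}{470721} = - \frac{88675}{106705} + \frac{174831}{470721} = \left(-88675\right) \frac{1}{106705} + 174831 \cdot \frac{1}{470721} = - \frac{17735}{21341} + \frac{58277}{156907} = - \frac{1539056188}{3348552287}$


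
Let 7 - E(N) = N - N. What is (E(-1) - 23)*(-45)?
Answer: 720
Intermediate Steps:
E(N) = 7 (E(N) = 7 - (N - N) = 7 - 1*0 = 7 + 0 = 7)
(E(-1) - 23)*(-45) = (7 - 23)*(-45) = -16*(-45) = 720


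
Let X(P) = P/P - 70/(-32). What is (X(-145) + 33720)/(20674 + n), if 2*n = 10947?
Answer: 539571/418360 ≈ 1.2897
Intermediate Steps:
n = 10947/2 (n = (½)*10947 = 10947/2 ≈ 5473.5)
X(P) = 51/16 (X(P) = 1 - 70*(-1/32) = 1 + 35/16 = 51/16)
(X(-145) + 33720)/(20674 + n) = (51/16 + 33720)/(20674 + 10947/2) = 539571/(16*(52295/2)) = (539571/16)*(2/52295) = 539571/418360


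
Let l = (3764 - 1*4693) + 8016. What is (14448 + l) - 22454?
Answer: -919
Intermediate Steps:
l = 7087 (l = (3764 - 4693) + 8016 = -929 + 8016 = 7087)
(14448 + l) - 22454 = (14448 + 7087) - 22454 = 21535 - 22454 = -919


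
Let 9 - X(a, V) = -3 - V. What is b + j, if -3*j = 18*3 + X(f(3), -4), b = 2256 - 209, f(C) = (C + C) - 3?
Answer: 6079/3 ≈ 2026.3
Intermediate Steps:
f(C) = -3 + 2*C (f(C) = 2*C - 3 = -3 + 2*C)
X(a, V) = 12 + V (X(a, V) = 9 - (-3 - V) = 9 + (3 + V) = 12 + V)
b = 2047
j = -62/3 (j = -(18*3 + (12 - 4))/3 = -(54 + 8)/3 = -1/3*62 = -62/3 ≈ -20.667)
b + j = 2047 - 62/3 = 6079/3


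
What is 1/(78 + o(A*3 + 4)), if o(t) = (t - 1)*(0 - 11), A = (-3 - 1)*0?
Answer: 1/45 ≈ 0.022222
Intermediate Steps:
A = 0 (A = -4*0 = 0)
o(t) = 11 - 11*t (o(t) = (-1 + t)*(-11) = 11 - 11*t)
1/(78 + o(A*3 + 4)) = 1/(78 + (11 - 11*(0*3 + 4))) = 1/(78 + (11 - 11*(0 + 4))) = 1/(78 + (11 - 11*4)) = 1/(78 + (11 - 44)) = 1/(78 - 33) = 1/45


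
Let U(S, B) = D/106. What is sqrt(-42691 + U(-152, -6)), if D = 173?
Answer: I*sqrt(479657738)/106 ≈ 206.61*I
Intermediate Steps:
U(S, B) = 173/106
sqrt(-42691 + U(-152, -6)) = sqrt(-42691 + 173/106) = sqrt(-4525073/106) = I*sqrt(479657738)/106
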